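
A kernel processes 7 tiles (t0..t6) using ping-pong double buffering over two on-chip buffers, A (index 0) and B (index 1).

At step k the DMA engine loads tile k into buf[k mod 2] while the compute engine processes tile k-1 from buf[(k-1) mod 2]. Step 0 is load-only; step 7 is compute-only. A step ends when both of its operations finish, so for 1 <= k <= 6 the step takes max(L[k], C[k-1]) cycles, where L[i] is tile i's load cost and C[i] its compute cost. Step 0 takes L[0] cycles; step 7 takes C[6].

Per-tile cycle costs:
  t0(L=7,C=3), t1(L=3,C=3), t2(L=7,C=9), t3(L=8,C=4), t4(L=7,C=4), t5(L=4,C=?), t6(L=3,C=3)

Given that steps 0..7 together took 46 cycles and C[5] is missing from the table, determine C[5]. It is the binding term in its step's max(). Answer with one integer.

C[5] = 6

step 0 | dur = L[0]=7 = 7
step 1 | dur = max(L[1]=3, C[0]=3) = 3
step 2 | dur = max(L[2]=7, C[1]=3) = 7
step 3 | dur = max(L[3]=8, C[2]=9) = 9
step 4 | dur = max(L[4]=7, C[3]=4) = 7
step 5 | dur = max(L[5]=4, C[4]=4) = 4
step 6 | dur = max(L[6]=3, C[5]=?) = C[5]  (unknown; binding)
step 7 | dur = C[6]=3 = 3
sum of known step durations = 40
dur[6] = total - known = 46 - 40 = 6
C[5] is the binding max in step 6, so C[5] = dur[6] = 6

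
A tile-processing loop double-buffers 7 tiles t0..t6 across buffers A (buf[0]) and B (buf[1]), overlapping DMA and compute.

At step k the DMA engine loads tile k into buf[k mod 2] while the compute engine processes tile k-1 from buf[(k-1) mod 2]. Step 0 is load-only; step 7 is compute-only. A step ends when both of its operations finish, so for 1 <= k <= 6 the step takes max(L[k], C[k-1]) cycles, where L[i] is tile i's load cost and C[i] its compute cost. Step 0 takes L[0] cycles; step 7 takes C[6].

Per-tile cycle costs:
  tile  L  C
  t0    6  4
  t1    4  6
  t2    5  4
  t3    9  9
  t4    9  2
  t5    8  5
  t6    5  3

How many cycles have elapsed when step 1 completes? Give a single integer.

end_cycle[1] = 10

k=0 load=t0/6c comp=- wait=6 total=6
k=1 load=t1/4c comp=t0/4c wait=4 total=10
k=2 load=t2/5c comp=t1/6c wait=6 total=16
k=3 load=t3/9c comp=t2/4c wait=9 total=25
k=4 load=t4/9c comp=t3/9c wait=9 total=34
k=5 load=t5/8c comp=t4/2c wait=8 total=42
k=6 load=t6/5c comp=t5/5c wait=5 total=47
k=7 load=- comp=t6/3c wait=3 total=50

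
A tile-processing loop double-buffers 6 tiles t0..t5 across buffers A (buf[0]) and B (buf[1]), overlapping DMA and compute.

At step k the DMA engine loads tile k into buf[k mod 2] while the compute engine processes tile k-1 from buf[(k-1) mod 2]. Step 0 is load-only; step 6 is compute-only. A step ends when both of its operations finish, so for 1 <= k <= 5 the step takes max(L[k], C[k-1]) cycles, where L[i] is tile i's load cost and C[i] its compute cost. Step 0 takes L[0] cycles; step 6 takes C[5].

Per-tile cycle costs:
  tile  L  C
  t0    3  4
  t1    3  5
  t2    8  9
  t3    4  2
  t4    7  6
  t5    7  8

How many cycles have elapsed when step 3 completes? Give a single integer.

end_cycle[3] = 24

step 0: L[0]=3 → dur=3, Σ=3 | A=load:t0 B=idle [load-only]
step 1: L[1]=3 C[0]=4 → dur=4, Σ=7 | A=compute:t0 B=load:t1 [compute-bound]
step 2: L[2]=8 C[1]=5 → dur=8, Σ=15 | A=load:t2 B=compute:t1 [load-bound]
step 3: L[3]=4 C[2]=9 → dur=9, Σ=24 | A=compute:t2 B=load:t3 [compute-bound]
step 4: L[4]=7 C[3]=2 → dur=7, Σ=31 | A=load:t4 B=compute:t3 [load-bound]
step 5: L[5]=7 C[4]=6 → dur=7, Σ=38 | A=compute:t4 B=load:t5 [load-bound]
step 6: C[5]=8 → dur=8, Σ=46 | A=idle B=compute:t5 [compute-only]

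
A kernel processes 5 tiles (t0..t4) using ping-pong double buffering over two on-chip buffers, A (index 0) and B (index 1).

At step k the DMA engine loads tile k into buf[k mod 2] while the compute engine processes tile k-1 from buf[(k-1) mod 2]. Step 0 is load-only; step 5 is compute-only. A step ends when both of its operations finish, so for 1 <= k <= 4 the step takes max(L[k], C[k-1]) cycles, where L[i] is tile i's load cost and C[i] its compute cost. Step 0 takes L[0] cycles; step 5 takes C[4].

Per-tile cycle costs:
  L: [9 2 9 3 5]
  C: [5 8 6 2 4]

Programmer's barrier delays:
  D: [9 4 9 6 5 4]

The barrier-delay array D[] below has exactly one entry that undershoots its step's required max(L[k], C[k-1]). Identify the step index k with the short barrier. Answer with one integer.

step 0: need L[0]=9 = 9; D[0]=9 ok
step 1: need max(L[1]=2,C[0]=5) = 5; D[1]=4 SHORT
step 2: need max(L[2]=9,C[1]=8) = 9; D[2]=9 ok
step 3: need max(L[3]=3,C[2]=6) = 6; D[3]=6 ok
step 4: need max(L[4]=5,C[3]=2) = 5; D[4]=5 ok
step 5: need C[4]=4 = 4; D[5]=4 ok

hazard at step 1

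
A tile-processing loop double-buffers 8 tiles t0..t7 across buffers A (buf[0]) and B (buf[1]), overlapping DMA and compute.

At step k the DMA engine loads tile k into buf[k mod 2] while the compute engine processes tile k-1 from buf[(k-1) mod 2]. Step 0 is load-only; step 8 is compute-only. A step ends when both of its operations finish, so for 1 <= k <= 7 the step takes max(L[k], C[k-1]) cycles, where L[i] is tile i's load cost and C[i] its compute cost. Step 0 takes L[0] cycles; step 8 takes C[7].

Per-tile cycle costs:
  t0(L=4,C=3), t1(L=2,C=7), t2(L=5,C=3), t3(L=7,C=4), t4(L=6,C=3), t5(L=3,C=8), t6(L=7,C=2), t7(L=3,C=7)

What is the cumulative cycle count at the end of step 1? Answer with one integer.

end_cycle[1] = 7

k=0 load=t0/4c comp=- wait=4 total=4
k=1 load=t1/2c comp=t0/3c wait=3 total=7
k=2 load=t2/5c comp=t1/7c wait=7 total=14
k=3 load=t3/7c comp=t2/3c wait=7 total=21
k=4 load=t4/6c comp=t3/4c wait=6 total=27
k=5 load=t5/3c comp=t4/3c wait=3 total=30
k=6 load=t6/7c comp=t5/8c wait=8 total=38
k=7 load=t7/3c comp=t6/2c wait=3 total=41
k=8 load=- comp=t7/7c wait=7 total=48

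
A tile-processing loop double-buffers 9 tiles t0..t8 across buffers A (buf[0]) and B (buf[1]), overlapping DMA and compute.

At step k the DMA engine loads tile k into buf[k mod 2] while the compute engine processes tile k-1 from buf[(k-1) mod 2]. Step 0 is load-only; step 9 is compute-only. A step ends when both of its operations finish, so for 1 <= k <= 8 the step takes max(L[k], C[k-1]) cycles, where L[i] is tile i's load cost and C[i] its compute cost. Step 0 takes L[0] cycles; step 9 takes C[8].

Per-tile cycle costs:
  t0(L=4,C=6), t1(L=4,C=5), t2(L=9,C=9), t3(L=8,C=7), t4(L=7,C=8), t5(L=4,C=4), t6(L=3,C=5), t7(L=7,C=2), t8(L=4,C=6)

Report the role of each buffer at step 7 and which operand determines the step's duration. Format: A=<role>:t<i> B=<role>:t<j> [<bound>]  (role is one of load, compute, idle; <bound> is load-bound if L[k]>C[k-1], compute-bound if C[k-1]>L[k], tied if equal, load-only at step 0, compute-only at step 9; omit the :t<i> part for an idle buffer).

step 7: A=compute:t6 B=load:t7 [load-bound]

  0. 4=4c; end=4; A:t0 B:-
  1. max(4,6)=6c; end=10; A:t0 B:t1
  2. max(9,5)=9c; end=19; A:t2 B:t1
  3. max(8,9)=9c; end=28; A:t2 B:t3
  4. max(7,7)=7c; end=35; A:t4 B:t3
  5. max(4,8)=8c; end=43; A:t4 B:t5
  6. max(3,4)=4c; end=47; A:t6 B:t5
  7. max(7,5)=7c; end=54; A:t6 B:t7
  8. max(4,2)=4c; end=58; A:t8 B:t7
  9. 6=6c; end=64; A:t8 B:t7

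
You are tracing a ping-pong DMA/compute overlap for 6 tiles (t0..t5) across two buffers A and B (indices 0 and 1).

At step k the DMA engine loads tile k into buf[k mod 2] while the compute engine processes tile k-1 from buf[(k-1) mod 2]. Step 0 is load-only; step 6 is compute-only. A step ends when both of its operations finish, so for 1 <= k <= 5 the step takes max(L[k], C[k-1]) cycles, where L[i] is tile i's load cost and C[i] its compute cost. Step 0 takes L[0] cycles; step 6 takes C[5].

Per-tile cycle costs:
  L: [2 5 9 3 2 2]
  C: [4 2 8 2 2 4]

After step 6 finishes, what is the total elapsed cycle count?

k=0 load=t0/2c comp=- wait=2 total=2
k=1 load=t1/5c comp=t0/4c wait=5 total=7
k=2 load=t2/9c comp=t1/2c wait=9 total=16
k=3 load=t3/3c comp=t2/8c wait=8 total=24
k=4 load=t4/2c comp=t3/2c wait=2 total=26
k=5 load=t5/2c comp=t4/2c wait=2 total=28
k=6 load=- comp=t5/4c wait=4 total=32

end_cycle[6] = 32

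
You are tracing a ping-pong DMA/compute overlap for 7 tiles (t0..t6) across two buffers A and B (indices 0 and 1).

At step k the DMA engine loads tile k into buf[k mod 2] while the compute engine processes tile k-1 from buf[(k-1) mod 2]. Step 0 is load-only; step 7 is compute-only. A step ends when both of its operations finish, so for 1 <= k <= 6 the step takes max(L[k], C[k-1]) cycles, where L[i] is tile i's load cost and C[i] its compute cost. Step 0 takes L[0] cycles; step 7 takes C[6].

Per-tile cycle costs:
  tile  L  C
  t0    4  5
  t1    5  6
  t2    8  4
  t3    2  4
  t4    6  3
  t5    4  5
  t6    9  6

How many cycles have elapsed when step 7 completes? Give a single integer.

end_cycle[7] = 46

step 0: L[0]=4 → dur=4, Σ=4 | A=load:t0 B=idle [load-only]
step 1: L[1]=5 C[0]=5 → dur=5, Σ=9 | A=compute:t0 B=load:t1 [tied]
step 2: L[2]=8 C[1]=6 → dur=8, Σ=17 | A=load:t2 B=compute:t1 [load-bound]
step 3: L[3]=2 C[2]=4 → dur=4, Σ=21 | A=compute:t2 B=load:t3 [compute-bound]
step 4: L[4]=6 C[3]=4 → dur=6, Σ=27 | A=load:t4 B=compute:t3 [load-bound]
step 5: L[5]=4 C[4]=3 → dur=4, Σ=31 | A=compute:t4 B=load:t5 [load-bound]
step 6: L[6]=9 C[5]=5 → dur=9, Σ=40 | A=load:t6 B=compute:t5 [load-bound]
step 7: C[6]=6 → dur=6, Σ=46 | A=compute:t6 B=idle [compute-only]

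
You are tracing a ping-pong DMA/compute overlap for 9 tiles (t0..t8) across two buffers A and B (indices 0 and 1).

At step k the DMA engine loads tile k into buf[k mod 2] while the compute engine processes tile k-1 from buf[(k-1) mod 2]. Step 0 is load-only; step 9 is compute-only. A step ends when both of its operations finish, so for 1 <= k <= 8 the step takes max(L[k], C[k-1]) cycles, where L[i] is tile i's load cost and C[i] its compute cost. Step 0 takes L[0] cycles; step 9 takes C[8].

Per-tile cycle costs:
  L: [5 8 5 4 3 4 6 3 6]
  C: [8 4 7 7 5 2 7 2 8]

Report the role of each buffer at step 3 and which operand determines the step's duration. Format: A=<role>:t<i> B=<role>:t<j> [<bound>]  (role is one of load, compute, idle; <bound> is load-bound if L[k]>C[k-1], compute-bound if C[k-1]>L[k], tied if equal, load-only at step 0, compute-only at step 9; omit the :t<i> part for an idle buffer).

step 0: L[0]=5 → dur=5, Σ=5 | A=load:t0 B=idle [load-only]
step 1: L[1]=8 C[0]=8 → dur=8, Σ=13 | A=compute:t0 B=load:t1 [tied]
step 2: L[2]=5 C[1]=4 → dur=5, Σ=18 | A=load:t2 B=compute:t1 [load-bound]
step 3: L[3]=4 C[2]=7 → dur=7, Σ=25 | A=compute:t2 B=load:t3 [compute-bound]
step 4: L[4]=3 C[3]=7 → dur=7, Σ=32 | A=load:t4 B=compute:t3 [compute-bound]
step 5: L[5]=4 C[4]=5 → dur=5, Σ=37 | A=compute:t4 B=load:t5 [compute-bound]
step 6: L[6]=6 C[5]=2 → dur=6, Σ=43 | A=load:t6 B=compute:t5 [load-bound]
step 7: L[7]=3 C[6]=7 → dur=7, Σ=50 | A=compute:t6 B=load:t7 [compute-bound]
step 8: L[8]=6 C[7]=2 → dur=6, Σ=56 | A=load:t8 B=compute:t7 [load-bound]
step 9: C[8]=8 → dur=8, Σ=64 | A=compute:t8 B=idle [compute-only]

step 3: A=compute:t2 B=load:t3 [compute-bound]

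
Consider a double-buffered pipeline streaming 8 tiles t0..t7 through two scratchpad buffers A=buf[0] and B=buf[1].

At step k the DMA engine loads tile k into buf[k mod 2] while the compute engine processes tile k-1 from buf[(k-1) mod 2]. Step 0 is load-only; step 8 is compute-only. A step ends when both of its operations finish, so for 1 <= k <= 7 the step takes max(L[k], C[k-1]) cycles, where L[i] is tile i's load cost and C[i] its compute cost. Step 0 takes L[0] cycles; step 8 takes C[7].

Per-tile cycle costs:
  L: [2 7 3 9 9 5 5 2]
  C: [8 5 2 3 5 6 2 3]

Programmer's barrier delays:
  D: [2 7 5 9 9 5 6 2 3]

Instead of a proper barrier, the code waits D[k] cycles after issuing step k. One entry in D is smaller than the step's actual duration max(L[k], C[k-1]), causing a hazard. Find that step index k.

hazard at step 1

step 0: need L[0]=2 = 2; D[0]=2 ok
step 1: need max(L[1]=7,C[0]=8) = 8; D[1]=7 SHORT
step 2: need max(L[2]=3,C[1]=5) = 5; D[2]=5 ok
step 3: need max(L[3]=9,C[2]=2) = 9; D[3]=9 ok
step 4: need max(L[4]=9,C[3]=3) = 9; D[4]=9 ok
step 5: need max(L[5]=5,C[4]=5) = 5; D[5]=5 ok
step 6: need max(L[6]=5,C[5]=6) = 6; D[6]=6 ok
step 7: need max(L[7]=2,C[6]=2) = 2; D[7]=2 ok
step 8: need C[7]=3 = 3; D[8]=3 ok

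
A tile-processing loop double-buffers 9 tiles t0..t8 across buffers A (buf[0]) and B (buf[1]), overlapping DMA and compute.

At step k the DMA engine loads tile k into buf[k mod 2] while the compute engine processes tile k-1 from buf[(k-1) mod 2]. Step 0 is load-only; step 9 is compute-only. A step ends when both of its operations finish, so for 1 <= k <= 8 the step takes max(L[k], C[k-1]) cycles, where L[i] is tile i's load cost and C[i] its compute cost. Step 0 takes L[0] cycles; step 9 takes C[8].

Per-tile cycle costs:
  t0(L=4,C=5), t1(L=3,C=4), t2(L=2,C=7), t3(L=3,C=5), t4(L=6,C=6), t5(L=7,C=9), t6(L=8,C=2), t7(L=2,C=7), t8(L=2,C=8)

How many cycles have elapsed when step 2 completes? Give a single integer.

  0. 4=4c; end=4; A:t0 B:-
  1. max(3,5)=5c; end=9; A:t0 B:t1
  2. max(2,4)=4c; end=13; A:t2 B:t1
  3. max(3,7)=7c; end=20; A:t2 B:t3
  4. max(6,5)=6c; end=26; A:t4 B:t3
  5. max(7,6)=7c; end=33; A:t4 B:t5
  6. max(8,9)=9c; end=42; A:t6 B:t5
  7. max(2,2)=2c; end=44; A:t6 B:t7
  8. max(2,7)=7c; end=51; A:t8 B:t7
  9. 8=8c; end=59; A:t8 B:t7

end_cycle[2] = 13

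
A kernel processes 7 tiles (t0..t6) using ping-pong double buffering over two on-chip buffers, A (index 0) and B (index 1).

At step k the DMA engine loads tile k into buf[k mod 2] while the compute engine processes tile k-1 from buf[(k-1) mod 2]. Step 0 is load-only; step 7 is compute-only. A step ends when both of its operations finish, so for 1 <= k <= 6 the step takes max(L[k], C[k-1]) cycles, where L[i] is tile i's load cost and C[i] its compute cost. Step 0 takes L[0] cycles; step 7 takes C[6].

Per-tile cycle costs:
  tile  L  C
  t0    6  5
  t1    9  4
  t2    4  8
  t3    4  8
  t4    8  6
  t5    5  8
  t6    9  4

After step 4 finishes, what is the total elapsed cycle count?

  0. 6=6c; end=6; A:t0 B:-
  1. max(9,5)=9c; end=15; A:t0 B:t1
  2. max(4,4)=4c; end=19; A:t2 B:t1
  3. max(4,8)=8c; end=27; A:t2 B:t3
  4. max(8,8)=8c; end=35; A:t4 B:t3
  5. max(5,6)=6c; end=41; A:t4 B:t5
  6. max(9,8)=9c; end=50; A:t6 B:t5
  7. 4=4c; end=54; A:t6 B:t5

end_cycle[4] = 35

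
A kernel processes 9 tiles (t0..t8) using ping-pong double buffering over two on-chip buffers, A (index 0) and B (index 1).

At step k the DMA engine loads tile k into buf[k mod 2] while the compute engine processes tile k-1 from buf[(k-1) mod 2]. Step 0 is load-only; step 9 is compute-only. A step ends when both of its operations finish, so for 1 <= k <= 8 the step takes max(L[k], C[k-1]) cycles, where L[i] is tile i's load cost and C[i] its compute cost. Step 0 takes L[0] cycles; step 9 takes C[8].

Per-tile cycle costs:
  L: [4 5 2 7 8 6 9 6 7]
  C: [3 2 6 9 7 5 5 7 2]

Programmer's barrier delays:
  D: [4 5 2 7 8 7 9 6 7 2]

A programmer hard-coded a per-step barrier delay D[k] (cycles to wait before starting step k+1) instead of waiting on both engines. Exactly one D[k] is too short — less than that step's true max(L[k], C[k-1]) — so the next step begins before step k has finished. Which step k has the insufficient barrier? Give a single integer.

hazard at step 4

[0] required=L[0]=4=4 vs D=4 ok
[1] required=max(L[1]=5,C[0]=3)=5 vs D=5 ok
[2] required=max(L[2]=2,C[1]=2)=2 vs D=2 ok
[3] required=max(L[3]=7,C[2]=6)=7 vs D=7 ok
[4] required=max(L[4]=8,C[3]=9)=9 vs D=8 SHORT
[5] required=max(L[5]=6,C[4]=7)=7 vs D=7 ok
[6] required=max(L[6]=9,C[5]=5)=9 vs D=9 ok
[7] required=max(L[7]=6,C[6]=5)=6 vs D=6 ok
[8] required=max(L[8]=7,C[7]=7)=7 vs D=7 ok
[9] required=C[8]=2=2 vs D=2 ok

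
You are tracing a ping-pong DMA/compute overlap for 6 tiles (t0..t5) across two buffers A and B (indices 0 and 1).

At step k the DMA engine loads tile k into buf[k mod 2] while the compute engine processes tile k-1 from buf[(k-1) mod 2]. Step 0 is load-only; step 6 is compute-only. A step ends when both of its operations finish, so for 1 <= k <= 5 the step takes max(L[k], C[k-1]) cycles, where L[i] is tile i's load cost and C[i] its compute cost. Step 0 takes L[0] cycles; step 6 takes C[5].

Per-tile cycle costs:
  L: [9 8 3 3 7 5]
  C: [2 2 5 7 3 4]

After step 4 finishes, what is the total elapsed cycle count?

end_cycle[4] = 32

step 0: L[0]=9 → dur=9, Σ=9 | A=load:t0 B=idle [load-only]
step 1: L[1]=8 C[0]=2 → dur=8, Σ=17 | A=compute:t0 B=load:t1 [load-bound]
step 2: L[2]=3 C[1]=2 → dur=3, Σ=20 | A=load:t2 B=compute:t1 [load-bound]
step 3: L[3]=3 C[2]=5 → dur=5, Σ=25 | A=compute:t2 B=load:t3 [compute-bound]
step 4: L[4]=7 C[3]=7 → dur=7, Σ=32 | A=load:t4 B=compute:t3 [tied]
step 5: L[5]=5 C[4]=3 → dur=5, Σ=37 | A=compute:t4 B=load:t5 [load-bound]
step 6: C[5]=4 → dur=4, Σ=41 | A=idle B=compute:t5 [compute-only]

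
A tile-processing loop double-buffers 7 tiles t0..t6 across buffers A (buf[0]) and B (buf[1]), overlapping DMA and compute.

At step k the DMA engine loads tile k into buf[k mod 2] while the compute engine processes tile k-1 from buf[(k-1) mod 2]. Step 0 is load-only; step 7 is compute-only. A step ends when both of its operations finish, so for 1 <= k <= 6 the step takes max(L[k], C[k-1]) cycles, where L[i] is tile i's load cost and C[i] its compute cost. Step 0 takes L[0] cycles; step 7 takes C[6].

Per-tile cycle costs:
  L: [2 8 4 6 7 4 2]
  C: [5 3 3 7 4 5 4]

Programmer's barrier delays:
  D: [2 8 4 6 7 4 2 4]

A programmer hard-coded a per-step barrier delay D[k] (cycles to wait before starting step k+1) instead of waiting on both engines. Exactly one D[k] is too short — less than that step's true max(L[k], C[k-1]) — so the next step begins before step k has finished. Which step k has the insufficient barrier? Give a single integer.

hazard at step 6

step 0: need L[0]=2 = 2; D[0]=2 ok
step 1: need max(L[1]=8,C[0]=5) = 8; D[1]=8 ok
step 2: need max(L[2]=4,C[1]=3) = 4; D[2]=4 ok
step 3: need max(L[3]=6,C[2]=3) = 6; D[3]=6 ok
step 4: need max(L[4]=7,C[3]=7) = 7; D[4]=7 ok
step 5: need max(L[5]=4,C[4]=4) = 4; D[5]=4 ok
step 6: need max(L[6]=2,C[5]=5) = 5; D[6]=2 SHORT
step 7: need C[6]=4 = 4; D[7]=4 ok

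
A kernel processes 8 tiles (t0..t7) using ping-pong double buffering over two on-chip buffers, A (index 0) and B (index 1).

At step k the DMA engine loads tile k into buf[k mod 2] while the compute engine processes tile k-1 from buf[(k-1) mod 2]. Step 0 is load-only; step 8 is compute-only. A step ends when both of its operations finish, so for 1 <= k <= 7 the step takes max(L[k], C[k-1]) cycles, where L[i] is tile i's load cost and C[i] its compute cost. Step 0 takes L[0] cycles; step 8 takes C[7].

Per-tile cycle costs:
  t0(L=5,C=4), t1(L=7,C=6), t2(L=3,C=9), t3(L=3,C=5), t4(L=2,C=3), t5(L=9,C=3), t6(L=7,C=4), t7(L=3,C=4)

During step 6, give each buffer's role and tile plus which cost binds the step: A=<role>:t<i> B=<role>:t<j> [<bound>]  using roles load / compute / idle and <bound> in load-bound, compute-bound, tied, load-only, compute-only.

step 6: A=load:t6 B=compute:t5 [load-bound]

[0] DMA t0→A (5c) ∥ CU idle ⇒ 5c, clock 5
[1] DMA t1→B (7c) ∥ CU A:t0 (4c) ⇒ 7c, clock 12
[2] DMA t2→A (3c) ∥ CU B:t1 (6c) ⇒ 6c, clock 18
[3] DMA t3→B (3c) ∥ CU A:t2 (9c) ⇒ 9c, clock 27
[4] DMA t4→A (2c) ∥ CU B:t3 (5c) ⇒ 5c, clock 32
[5] DMA t5→B (9c) ∥ CU A:t4 (3c) ⇒ 9c, clock 41
[6] DMA t6→A (7c) ∥ CU B:t5 (3c) ⇒ 7c, clock 48
[7] DMA t7→B (3c) ∥ CU A:t6 (4c) ⇒ 4c, clock 52
[8] DMA idle ∥ CU B:t7 (4c) ⇒ 4c, clock 56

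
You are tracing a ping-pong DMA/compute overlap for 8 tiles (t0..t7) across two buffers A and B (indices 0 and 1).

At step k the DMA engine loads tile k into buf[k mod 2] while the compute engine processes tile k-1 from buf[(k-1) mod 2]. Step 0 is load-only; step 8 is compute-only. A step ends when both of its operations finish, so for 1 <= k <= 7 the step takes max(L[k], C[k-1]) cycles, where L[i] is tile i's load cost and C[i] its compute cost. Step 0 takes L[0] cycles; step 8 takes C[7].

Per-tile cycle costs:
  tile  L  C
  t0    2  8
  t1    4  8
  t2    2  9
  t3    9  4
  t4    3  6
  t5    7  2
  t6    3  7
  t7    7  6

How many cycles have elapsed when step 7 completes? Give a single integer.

k=0 load=t0/2c comp=- wait=2 total=2
k=1 load=t1/4c comp=t0/8c wait=8 total=10
k=2 load=t2/2c comp=t1/8c wait=8 total=18
k=3 load=t3/9c comp=t2/9c wait=9 total=27
k=4 load=t4/3c comp=t3/4c wait=4 total=31
k=5 load=t5/7c comp=t4/6c wait=7 total=38
k=6 load=t6/3c comp=t5/2c wait=3 total=41
k=7 load=t7/7c comp=t6/7c wait=7 total=48
k=8 load=- comp=t7/6c wait=6 total=54

end_cycle[7] = 48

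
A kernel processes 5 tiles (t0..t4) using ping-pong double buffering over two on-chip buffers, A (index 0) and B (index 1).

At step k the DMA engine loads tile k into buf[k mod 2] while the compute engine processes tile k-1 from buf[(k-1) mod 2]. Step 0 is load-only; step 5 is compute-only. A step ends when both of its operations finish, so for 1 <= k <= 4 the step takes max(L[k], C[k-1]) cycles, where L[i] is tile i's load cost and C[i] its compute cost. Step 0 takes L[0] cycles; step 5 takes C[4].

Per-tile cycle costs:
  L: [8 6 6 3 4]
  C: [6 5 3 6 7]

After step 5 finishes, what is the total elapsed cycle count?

  0. 8=8c; end=8; A:t0 B:-
  1. max(6,6)=6c; end=14; A:t0 B:t1
  2. max(6,5)=6c; end=20; A:t2 B:t1
  3. max(3,3)=3c; end=23; A:t2 B:t3
  4. max(4,6)=6c; end=29; A:t4 B:t3
  5. 7=7c; end=36; A:t4 B:t3

end_cycle[5] = 36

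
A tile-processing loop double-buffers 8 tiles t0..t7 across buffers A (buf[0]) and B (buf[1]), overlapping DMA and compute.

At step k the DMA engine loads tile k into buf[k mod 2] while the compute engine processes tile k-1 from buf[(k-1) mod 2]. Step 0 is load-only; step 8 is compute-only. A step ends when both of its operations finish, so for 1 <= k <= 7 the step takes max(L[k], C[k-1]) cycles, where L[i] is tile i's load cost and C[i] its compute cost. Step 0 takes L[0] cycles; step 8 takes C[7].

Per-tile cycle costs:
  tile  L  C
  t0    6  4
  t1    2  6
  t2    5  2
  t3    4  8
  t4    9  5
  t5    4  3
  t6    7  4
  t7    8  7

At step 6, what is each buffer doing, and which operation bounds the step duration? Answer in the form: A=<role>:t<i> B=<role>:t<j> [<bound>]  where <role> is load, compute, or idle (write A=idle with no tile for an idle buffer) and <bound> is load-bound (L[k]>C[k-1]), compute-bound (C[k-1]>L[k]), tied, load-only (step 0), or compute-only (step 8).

k=0 load=t0/6c comp=- wait=6 total=6
k=1 load=t1/2c comp=t0/4c wait=4 total=10
k=2 load=t2/5c comp=t1/6c wait=6 total=16
k=3 load=t3/4c comp=t2/2c wait=4 total=20
k=4 load=t4/9c comp=t3/8c wait=9 total=29
k=5 load=t5/4c comp=t4/5c wait=5 total=34
k=6 load=t6/7c comp=t5/3c wait=7 total=41
k=7 load=t7/8c comp=t6/4c wait=8 total=49
k=8 load=- comp=t7/7c wait=7 total=56

step 6: A=load:t6 B=compute:t5 [load-bound]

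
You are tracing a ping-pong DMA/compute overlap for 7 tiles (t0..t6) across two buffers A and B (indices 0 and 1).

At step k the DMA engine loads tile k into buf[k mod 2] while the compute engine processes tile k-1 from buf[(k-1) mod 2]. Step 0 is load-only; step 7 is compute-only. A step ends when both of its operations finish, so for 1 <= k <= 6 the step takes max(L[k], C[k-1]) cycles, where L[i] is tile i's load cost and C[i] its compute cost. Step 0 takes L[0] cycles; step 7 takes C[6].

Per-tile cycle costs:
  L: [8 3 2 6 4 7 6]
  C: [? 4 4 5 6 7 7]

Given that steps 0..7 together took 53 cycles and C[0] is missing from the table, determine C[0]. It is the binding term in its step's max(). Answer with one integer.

step 0 | dur = L[0]=8 = 8
step 1 | dur = max(L[1]=3, C[0]=?) = C[0]  (unknown; binding)
step 2 | dur = max(L[2]=2, C[1]=4) = 4
step 3 | dur = max(L[3]=6, C[2]=4) = 6
step 4 | dur = max(L[4]=4, C[3]=5) = 5
step 5 | dur = max(L[5]=7, C[4]=6) = 7
step 6 | dur = max(L[6]=6, C[5]=7) = 7
step 7 | dur = C[6]=7 = 7
sum of known step durations = 44
dur[1] = total - known = 53 - 44 = 9
C[0] is the binding max in step 1, so C[0] = dur[1] = 9

C[0] = 9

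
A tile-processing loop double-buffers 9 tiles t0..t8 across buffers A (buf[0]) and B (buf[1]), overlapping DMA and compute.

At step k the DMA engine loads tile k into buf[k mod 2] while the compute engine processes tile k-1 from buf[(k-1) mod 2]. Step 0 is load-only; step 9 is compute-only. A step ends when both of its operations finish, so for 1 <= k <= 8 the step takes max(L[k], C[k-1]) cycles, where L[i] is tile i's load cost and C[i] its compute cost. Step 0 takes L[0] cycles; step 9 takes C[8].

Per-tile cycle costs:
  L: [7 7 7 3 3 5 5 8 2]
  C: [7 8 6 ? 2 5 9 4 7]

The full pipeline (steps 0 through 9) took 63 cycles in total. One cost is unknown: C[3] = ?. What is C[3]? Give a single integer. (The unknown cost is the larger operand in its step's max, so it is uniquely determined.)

C[3] = 5

step 0 = dur = L[0]=7 = 7
step 1 = dur = max(L[1]=7, C[0]=7) = 7
step 2 = dur = max(L[2]=7, C[1]=8) = 8
step 3 = dur = max(L[3]=3, C[2]=6) = 6
step 4 = dur = max(L[4]=3, C[3]=?) = C[3]  (unknown; binding)
step 5 = dur = max(L[5]=5, C[4]=2) = 5
step 6 = dur = max(L[6]=5, C[5]=5) = 5
step 7 = dur = max(L[7]=8, C[6]=9) = 9
step 8 = dur = max(L[8]=2, C[7]=4) = 4
step 9 = dur = C[8]=7 = 7
sum of known step durations = 58
dur[4] = total - known = 63 - 58 = 5
C[3] is the binding max in step 4, so C[3] = dur[4] = 5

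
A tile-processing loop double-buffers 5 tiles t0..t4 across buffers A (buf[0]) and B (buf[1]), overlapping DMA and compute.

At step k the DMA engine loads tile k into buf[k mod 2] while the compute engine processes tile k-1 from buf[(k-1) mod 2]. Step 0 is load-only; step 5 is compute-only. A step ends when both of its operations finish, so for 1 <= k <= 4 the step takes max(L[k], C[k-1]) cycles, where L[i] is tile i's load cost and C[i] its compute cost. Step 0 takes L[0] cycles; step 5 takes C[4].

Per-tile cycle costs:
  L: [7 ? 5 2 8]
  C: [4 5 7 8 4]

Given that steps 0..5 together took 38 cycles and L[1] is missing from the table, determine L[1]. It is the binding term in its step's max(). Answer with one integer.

step 0 | dur = L[0]=7 = 7
step 1 | dur = max(L[1]=?, C[0]=4) = L[1]  (unknown; binding)
step 2 | dur = max(L[2]=5, C[1]=5) = 5
step 3 | dur = max(L[3]=2, C[2]=7) = 7
step 4 | dur = max(L[4]=8, C[3]=8) = 8
step 5 | dur = C[4]=4 = 4
sum of known step durations = 31
dur[1] = total - known = 38 - 31 = 7
L[1] is the binding max in step 1, so L[1] = dur[1] = 7

L[1] = 7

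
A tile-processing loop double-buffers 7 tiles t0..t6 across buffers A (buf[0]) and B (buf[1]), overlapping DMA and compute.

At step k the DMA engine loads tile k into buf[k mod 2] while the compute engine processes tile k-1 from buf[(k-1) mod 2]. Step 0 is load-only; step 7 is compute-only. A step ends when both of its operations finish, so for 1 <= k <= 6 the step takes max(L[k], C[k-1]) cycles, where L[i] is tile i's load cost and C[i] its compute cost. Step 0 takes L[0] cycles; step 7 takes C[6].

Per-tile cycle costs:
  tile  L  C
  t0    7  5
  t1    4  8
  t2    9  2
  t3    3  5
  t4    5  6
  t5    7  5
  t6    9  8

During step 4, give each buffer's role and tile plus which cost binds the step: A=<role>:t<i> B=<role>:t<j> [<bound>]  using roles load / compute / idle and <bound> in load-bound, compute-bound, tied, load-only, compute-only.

k=0 load=t0/7c comp=- wait=7 total=7
k=1 load=t1/4c comp=t0/5c wait=5 total=12
k=2 load=t2/9c comp=t1/8c wait=9 total=21
k=3 load=t3/3c comp=t2/2c wait=3 total=24
k=4 load=t4/5c comp=t3/5c wait=5 total=29
k=5 load=t5/7c comp=t4/6c wait=7 total=36
k=6 load=t6/9c comp=t5/5c wait=9 total=45
k=7 load=- comp=t6/8c wait=8 total=53

step 4: A=load:t4 B=compute:t3 [tied]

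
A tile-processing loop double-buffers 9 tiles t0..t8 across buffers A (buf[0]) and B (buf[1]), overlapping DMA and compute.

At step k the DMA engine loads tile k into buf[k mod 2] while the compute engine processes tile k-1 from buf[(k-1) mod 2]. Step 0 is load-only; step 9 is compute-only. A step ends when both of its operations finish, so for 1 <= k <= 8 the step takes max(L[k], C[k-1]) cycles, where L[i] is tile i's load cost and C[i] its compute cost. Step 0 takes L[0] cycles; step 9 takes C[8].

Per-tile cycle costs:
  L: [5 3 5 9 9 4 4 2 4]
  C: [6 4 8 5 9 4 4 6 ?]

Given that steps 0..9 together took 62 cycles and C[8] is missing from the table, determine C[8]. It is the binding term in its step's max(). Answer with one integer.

step 0 | dur = L[0]=5 = 5
step 1 | dur = max(L[1]=3, C[0]=6) = 6
step 2 | dur = max(L[2]=5, C[1]=4) = 5
step 3 | dur = max(L[3]=9, C[2]=8) = 9
step 4 | dur = max(L[4]=9, C[3]=5) = 9
step 5 | dur = max(L[5]=4, C[4]=9) = 9
step 6 | dur = max(L[6]=4, C[5]=4) = 4
step 7 | dur = max(L[7]=2, C[6]=4) = 4
step 8 | dur = max(L[8]=4, C[7]=6) = 6
step 9 | dur = C[8]=? = C[8]  (unknown; binding)
sum of known step durations = 57
dur[9] = total - known = 62 - 57 = 5
C[8] is the binding max in step 9, so C[8] = dur[9] = 5

C[8] = 5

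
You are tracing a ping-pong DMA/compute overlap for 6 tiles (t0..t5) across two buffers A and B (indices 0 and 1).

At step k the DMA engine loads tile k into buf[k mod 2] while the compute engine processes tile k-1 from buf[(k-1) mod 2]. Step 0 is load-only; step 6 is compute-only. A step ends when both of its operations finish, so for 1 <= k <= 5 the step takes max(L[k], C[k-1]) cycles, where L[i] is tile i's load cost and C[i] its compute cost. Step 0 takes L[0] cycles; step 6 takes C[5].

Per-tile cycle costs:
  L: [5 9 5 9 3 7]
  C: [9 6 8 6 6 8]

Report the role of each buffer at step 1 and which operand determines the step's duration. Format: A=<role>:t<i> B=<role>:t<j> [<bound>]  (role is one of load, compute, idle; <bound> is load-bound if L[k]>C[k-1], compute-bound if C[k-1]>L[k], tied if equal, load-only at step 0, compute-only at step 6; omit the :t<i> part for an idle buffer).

  0. 5=5c; end=5; A:t0 B:-
  1. max(9,9)=9c; end=14; A:t0 B:t1
  2. max(5,6)=6c; end=20; A:t2 B:t1
  3. max(9,8)=9c; end=29; A:t2 B:t3
  4. max(3,6)=6c; end=35; A:t4 B:t3
  5. max(7,6)=7c; end=42; A:t4 B:t5
  6. 8=8c; end=50; A:t4 B:t5

step 1: A=compute:t0 B=load:t1 [tied]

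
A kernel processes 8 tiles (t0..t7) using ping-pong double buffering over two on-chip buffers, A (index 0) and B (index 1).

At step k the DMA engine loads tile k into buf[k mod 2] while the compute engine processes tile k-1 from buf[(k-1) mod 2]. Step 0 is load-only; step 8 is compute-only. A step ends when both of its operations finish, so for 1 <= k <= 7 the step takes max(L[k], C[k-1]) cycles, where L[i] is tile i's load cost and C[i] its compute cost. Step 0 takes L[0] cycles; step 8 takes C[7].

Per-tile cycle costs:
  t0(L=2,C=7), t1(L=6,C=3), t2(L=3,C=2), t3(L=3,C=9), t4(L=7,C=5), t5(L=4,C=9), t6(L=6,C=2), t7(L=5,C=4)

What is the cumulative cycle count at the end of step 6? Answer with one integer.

step 0: L[0]=2 → dur=2, Σ=2 | A=load:t0 B=idle [load-only]
step 1: L[1]=6 C[0]=7 → dur=7, Σ=9 | A=compute:t0 B=load:t1 [compute-bound]
step 2: L[2]=3 C[1]=3 → dur=3, Σ=12 | A=load:t2 B=compute:t1 [tied]
step 3: L[3]=3 C[2]=2 → dur=3, Σ=15 | A=compute:t2 B=load:t3 [load-bound]
step 4: L[4]=7 C[3]=9 → dur=9, Σ=24 | A=load:t4 B=compute:t3 [compute-bound]
step 5: L[5]=4 C[4]=5 → dur=5, Σ=29 | A=compute:t4 B=load:t5 [compute-bound]
step 6: L[6]=6 C[5]=9 → dur=9, Σ=38 | A=load:t6 B=compute:t5 [compute-bound]
step 7: L[7]=5 C[6]=2 → dur=5, Σ=43 | A=compute:t6 B=load:t7 [load-bound]
step 8: C[7]=4 → dur=4, Σ=47 | A=idle B=compute:t7 [compute-only]

end_cycle[6] = 38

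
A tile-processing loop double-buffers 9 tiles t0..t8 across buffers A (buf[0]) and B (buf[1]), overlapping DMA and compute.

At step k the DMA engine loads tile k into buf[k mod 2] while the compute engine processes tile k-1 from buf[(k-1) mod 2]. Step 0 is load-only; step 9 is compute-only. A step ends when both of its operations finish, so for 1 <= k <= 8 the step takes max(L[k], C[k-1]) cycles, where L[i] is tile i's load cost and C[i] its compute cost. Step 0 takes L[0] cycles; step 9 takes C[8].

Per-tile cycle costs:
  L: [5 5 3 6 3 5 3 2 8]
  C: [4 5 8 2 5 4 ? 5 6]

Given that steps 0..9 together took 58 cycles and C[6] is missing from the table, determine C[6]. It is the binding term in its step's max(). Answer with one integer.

step 0 | dur = L[0]=5 = 5
step 1 | dur = max(L[1]=5, C[0]=4) = 5
step 2 | dur = max(L[2]=3, C[1]=5) = 5
step 3 | dur = max(L[3]=6, C[2]=8) = 8
step 4 | dur = max(L[4]=3, C[3]=2) = 3
step 5 | dur = max(L[5]=5, C[4]=5) = 5
step 6 | dur = max(L[6]=3, C[5]=4) = 4
step 7 | dur = max(L[7]=2, C[6]=?) = C[6]  (unknown; binding)
step 8 | dur = max(L[8]=8, C[7]=5) = 8
step 9 | dur = C[8]=6 = 6
sum of known step durations = 49
dur[7] = total - known = 58 - 49 = 9
C[6] is the binding max in step 7, so C[6] = dur[7] = 9

C[6] = 9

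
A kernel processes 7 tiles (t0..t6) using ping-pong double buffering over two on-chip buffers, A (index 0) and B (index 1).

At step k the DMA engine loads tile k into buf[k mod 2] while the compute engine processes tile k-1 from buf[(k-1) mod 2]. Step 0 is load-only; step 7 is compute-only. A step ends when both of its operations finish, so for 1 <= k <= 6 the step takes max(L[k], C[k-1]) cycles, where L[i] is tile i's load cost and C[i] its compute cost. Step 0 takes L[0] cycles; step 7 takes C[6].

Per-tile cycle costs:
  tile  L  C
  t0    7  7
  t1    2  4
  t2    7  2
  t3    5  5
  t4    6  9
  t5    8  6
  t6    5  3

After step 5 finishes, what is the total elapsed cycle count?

end_cycle[5] = 41

k=0 load=t0/7c comp=- wait=7 total=7
k=1 load=t1/2c comp=t0/7c wait=7 total=14
k=2 load=t2/7c comp=t1/4c wait=7 total=21
k=3 load=t3/5c comp=t2/2c wait=5 total=26
k=4 load=t4/6c comp=t3/5c wait=6 total=32
k=5 load=t5/8c comp=t4/9c wait=9 total=41
k=6 load=t6/5c comp=t5/6c wait=6 total=47
k=7 load=- comp=t6/3c wait=3 total=50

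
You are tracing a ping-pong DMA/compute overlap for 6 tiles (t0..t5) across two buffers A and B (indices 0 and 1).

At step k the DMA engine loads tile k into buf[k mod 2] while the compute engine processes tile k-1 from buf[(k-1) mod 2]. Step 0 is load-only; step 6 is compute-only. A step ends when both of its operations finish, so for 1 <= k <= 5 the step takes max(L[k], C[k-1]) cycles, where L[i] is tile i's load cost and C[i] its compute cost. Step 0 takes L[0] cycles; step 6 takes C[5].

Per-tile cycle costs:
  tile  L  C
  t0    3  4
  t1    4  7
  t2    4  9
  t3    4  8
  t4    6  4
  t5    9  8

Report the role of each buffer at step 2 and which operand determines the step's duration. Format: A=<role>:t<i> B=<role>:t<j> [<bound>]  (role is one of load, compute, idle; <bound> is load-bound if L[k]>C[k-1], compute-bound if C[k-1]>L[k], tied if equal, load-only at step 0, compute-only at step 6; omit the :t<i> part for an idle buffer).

step 2: A=load:t2 B=compute:t1 [compute-bound]

k=0 load=t0/3c comp=- wait=3 total=3
k=1 load=t1/4c comp=t0/4c wait=4 total=7
k=2 load=t2/4c comp=t1/7c wait=7 total=14
k=3 load=t3/4c comp=t2/9c wait=9 total=23
k=4 load=t4/6c comp=t3/8c wait=8 total=31
k=5 load=t5/9c comp=t4/4c wait=9 total=40
k=6 load=- comp=t5/8c wait=8 total=48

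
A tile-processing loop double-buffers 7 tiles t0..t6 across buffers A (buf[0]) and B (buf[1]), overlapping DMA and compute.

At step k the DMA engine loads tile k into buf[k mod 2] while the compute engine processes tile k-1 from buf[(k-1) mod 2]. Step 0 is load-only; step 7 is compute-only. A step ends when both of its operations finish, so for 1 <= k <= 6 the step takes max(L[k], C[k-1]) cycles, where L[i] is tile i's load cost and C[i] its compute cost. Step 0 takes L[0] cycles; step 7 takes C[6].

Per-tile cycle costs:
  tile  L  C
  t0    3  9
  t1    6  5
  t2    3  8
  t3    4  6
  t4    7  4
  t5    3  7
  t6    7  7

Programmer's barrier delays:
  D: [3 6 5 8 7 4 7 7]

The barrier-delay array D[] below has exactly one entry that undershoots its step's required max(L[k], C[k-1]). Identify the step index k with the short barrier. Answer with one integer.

k=0 barrier L[0]=3→3c, D[0]=3 ok
k=1 barrier max(L[1]=6,C[0]=9)→9c, D[1]=6 SHORT
k=2 barrier max(L[2]=3,C[1]=5)→5c, D[2]=5 ok
k=3 barrier max(L[3]=4,C[2]=8)→8c, D[3]=8 ok
k=4 barrier max(L[4]=7,C[3]=6)→7c, D[4]=7 ok
k=5 barrier max(L[5]=3,C[4]=4)→4c, D[5]=4 ok
k=6 barrier max(L[6]=7,C[5]=7)→7c, D[6]=7 ok
k=7 barrier C[6]=7→7c, D[7]=7 ok

hazard at step 1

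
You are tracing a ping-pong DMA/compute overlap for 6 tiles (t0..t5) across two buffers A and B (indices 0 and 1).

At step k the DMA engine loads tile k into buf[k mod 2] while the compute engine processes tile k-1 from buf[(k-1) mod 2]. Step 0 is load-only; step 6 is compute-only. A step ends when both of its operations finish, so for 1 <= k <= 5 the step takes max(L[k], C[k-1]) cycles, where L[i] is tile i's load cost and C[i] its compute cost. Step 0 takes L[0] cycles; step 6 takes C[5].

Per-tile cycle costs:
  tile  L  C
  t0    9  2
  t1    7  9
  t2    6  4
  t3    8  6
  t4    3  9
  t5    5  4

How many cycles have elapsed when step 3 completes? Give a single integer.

end_cycle[3] = 33

  0. 9=9c; end=9; A:t0 B:-
  1. max(7,2)=7c; end=16; A:t0 B:t1
  2. max(6,9)=9c; end=25; A:t2 B:t1
  3. max(8,4)=8c; end=33; A:t2 B:t3
  4. max(3,6)=6c; end=39; A:t4 B:t3
  5. max(5,9)=9c; end=48; A:t4 B:t5
  6. 4=4c; end=52; A:t4 B:t5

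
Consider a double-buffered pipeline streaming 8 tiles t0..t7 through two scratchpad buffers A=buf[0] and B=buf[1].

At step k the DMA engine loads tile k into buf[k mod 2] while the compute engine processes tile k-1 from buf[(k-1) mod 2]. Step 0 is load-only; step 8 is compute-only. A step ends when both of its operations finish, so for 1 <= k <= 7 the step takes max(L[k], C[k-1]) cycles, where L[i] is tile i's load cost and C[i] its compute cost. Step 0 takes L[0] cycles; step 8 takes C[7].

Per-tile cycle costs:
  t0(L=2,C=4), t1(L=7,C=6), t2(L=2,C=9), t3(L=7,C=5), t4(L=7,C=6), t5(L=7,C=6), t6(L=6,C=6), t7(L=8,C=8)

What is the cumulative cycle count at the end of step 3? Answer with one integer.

end_cycle[3] = 24

  0. 2=2c; end=2; A:t0 B:-
  1. max(7,4)=7c; end=9; A:t0 B:t1
  2. max(2,6)=6c; end=15; A:t2 B:t1
  3. max(7,9)=9c; end=24; A:t2 B:t3
  4. max(7,5)=7c; end=31; A:t4 B:t3
  5. max(7,6)=7c; end=38; A:t4 B:t5
  6. max(6,6)=6c; end=44; A:t6 B:t5
  7. max(8,6)=8c; end=52; A:t6 B:t7
  8. 8=8c; end=60; A:t6 B:t7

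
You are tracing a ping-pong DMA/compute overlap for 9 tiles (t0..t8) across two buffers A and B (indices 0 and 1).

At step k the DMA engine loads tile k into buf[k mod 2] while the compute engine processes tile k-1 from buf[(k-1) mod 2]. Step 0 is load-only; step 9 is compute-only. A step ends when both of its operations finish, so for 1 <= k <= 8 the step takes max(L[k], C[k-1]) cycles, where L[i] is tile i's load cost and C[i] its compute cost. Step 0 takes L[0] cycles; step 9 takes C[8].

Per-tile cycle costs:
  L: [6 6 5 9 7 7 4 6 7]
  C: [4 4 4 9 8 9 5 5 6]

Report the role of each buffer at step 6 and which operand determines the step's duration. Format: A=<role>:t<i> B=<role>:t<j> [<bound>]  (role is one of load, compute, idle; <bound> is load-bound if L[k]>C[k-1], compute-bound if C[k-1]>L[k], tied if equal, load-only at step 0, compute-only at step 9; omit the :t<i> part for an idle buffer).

step 6: A=load:t6 B=compute:t5 [compute-bound]

[0] DMA t0→A (6c) ∥ CU idle ⇒ 6c, clock 6
[1] DMA t1→B (6c) ∥ CU A:t0 (4c) ⇒ 6c, clock 12
[2] DMA t2→A (5c) ∥ CU B:t1 (4c) ⇒ 5c, clock 17
[3] DMA t3→B (9c) ∥ CU A:t2 (4c) ⇒ 9c, clock 26
[4] DMA t4→A (7c) ∥ CU B:t3 (9c) ⇒ 9c, clock 35
[5] DMA t5→B (7c) ∥ CU A:t4 (8c) ⇒ 8c, clock 43
[6] DMA t6→A (4c) ∥ CU B:t5 (9c) ⇒ 9c, clock 52
[7] DMA t7→B (6c) ∥ CU A:t6 (5c) ⇒ 6c, clock 58
[8] DMA t8→A (7c) ∥ CU B:t7 (5c) ⇒ 7c, clock 65
[9] DMA idle ∥ CU A:t8 (6c) ⇒ 6c, clock 71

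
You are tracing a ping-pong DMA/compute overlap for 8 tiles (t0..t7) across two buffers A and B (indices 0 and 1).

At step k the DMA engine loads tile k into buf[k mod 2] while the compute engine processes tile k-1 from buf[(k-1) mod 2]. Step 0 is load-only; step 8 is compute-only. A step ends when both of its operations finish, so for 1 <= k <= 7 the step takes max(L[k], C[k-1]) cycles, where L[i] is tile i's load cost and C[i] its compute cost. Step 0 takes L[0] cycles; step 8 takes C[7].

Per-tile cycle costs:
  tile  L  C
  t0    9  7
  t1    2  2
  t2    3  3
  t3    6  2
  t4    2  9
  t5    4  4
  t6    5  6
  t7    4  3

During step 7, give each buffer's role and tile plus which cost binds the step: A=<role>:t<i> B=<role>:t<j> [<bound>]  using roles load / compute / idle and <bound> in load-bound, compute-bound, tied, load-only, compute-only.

step 7: A=compute:t6 B=load:t7 [compute-bound]

k=0 load=t0/9c comp=- wait=9 total=9
k=1 load=t1/2c comp=t0/7c wait=7 total=16
k=2 load=t2/3c comp=t1/2c wait=3 total=19
k=3 load=t3/6c comp=t2/3c wait=6 total=25
k=4 load=t4/2c comp=t3/2c wait=2 total=27
k=5 load=t5/4c comp=t4/9c wait=9 total=36
k=6 load=t6/5c comp=t5/4c wait=5 total=41
k=7 load=t7/4c comp=t6/6c wait=6 total=47
k=8 load=- comp=t7/3c wait=3 total=50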